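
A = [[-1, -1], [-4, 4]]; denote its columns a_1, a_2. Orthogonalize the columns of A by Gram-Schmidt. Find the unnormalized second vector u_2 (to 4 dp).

u_2 = (-1.8824, 0.4706)

a_1 = (-1, -4); ‖a_1‖ = 4.1231, so e_1 = (-0.2425, -0.9701).
e_1·a_2 = (-0.2425)·(-1) + (-0.9701)·4 = -3.6380.
u_2 = a_2 + 3.6380·e_1 = (-1.8824, 0.4706).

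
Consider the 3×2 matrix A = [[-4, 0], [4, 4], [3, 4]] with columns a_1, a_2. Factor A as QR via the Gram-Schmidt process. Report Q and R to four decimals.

Q = [[-0.6247, 0.7612], [0.6247, 0.3534], [0.4685, 0.5437]], R = [[6.4031, 4.3729], [0.0000, 3.5886]]

e_1 = a_1/‖a_1‖ = (-4, 4, 3)/6.4031 = (-0.6247, 0.6247, 0.4685).
r_{12} = e_1·a_2 = 4.3729.
u_2 = a_2 − 4.3729·e_1 = (2.7317, 1.2683, 1.9512).
‖u_2‖ = 3.5886, so e_2 = (0.7612, 0.3534, 0.5437).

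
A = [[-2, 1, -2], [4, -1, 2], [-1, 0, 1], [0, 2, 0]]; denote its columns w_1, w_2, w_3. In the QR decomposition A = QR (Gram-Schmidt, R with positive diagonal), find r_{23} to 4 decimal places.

w_1 = (-2, 4, -1, 0); ‖w_1‖ = 4.5826, so q_1 = (-0.4364, 0.8729, -0.2182, 0.0000).
q_1·w_2 = (-0.4364)·1 + 0.8729·(-1) + (-0.2182)·0 + 0.0000·2 = -1.3093.
u_2 = w_2 + 1.3093·q_1 = (0.4286, 0.1429, -0.2857, 2.0000).
‖u_2‖ = 2.0702, so q_2 = (0.2070, 0.0690, -0.1380, 0.9661).
r_{23} = q_2·w_3 = -0.4140.

r_{23} = -0.4140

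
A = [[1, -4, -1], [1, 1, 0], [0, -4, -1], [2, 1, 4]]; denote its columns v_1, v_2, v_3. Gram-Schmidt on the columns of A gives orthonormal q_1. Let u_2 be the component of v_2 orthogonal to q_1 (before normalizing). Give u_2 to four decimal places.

v_1 = (1, 1, 0, 2); ‖v_1‖ = 2.4495, so q_1 = (0.4082, 0.4082, 0.0000, 0.8165).
q_1·v_2 = 0.4082·(-4) + 0.4082·1 + 0.0000·(-4) + 0.8165·1 = -0.4082.
u_2 = v_2 + 0.4082·q_1 = (-3.8333, 1.1667, -4.0000, 1.3333).

u_2 = (-3.8333, 1.1667, -4.0000, 1.3333)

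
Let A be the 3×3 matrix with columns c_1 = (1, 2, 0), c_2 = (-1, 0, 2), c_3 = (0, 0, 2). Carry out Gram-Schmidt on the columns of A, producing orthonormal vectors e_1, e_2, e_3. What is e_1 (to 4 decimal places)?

c_1 = (1, 2, 0); ‖c_1‖ = 2.2361, so e_1 = (0.4472, 0.8944, 0.0000).

e_1 = (0.4472, 0.8944, 0.0000)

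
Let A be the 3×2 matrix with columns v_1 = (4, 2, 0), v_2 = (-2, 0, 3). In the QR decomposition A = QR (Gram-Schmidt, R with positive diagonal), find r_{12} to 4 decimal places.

v_1 = (4, 2, 0); ‖v_1‖ = 4.4721, so q_1 = (0.8944, 0.4472, 0.0000).
r_{12} = q_1·v_2 = -1.7889.

r_{12} = -1.7889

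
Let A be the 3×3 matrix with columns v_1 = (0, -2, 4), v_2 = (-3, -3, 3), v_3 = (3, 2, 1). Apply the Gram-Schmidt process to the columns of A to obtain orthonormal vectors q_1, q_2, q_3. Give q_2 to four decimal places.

q_2 = (-0.9129, -0.3651, -0.1826)

q_1 = v_1/‖v_1‖ = (0, -2, 4)/4.4721 = (0.0000, -0.4472, 0.8944).
r_{12} = q_1·v_2 = 4.0249.
u_2 = v_2 − 4.0249·q_1 = (-3.0000, -1.2000, -0.6000).
‖u_2‖ = 3.2863, so q_2 = (-0.9129, -0.3651, -0.1826).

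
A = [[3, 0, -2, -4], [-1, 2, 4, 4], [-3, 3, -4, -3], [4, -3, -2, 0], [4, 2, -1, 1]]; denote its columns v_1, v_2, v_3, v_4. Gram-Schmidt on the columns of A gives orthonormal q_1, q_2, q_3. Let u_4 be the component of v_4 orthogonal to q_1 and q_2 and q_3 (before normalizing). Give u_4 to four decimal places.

v_1 = (3, -1, -3, 4, 4); ‖v_1‖ = 7.1414, so q_1 = (0.4201, -0.1400, -0.4201, 0.5601, 0.5601).
q_1·v_2 = 0.4201·0 + (-0.1400)·2 + (-0.4201)·3 + 0.5601·(-3) + 0.5601·2 = -2.1004.
u_2 = v_2 + 2.1004·q_1 = (0.8824, 1.7059, 2.1176, -1.8235, 3.1765).
‖u_2‖ = 4.6463, so q_2 = (0.1899, 0.3671, 0.4558, -0.3925, 0.6837).
q_1·v_3 = 0.4201·(-2) + (-0.1400)·4 + (-0.4201)·(-4) + 0.5601·(-2) + 0.5601·(-1) = -1.4003; q_2·v_3 = 0.1899·(-2) + 0.3671·4 + 0.4558·(-4) + (-0.3925)·(-2) + 0.6837·(-1) = -0.6330.
u_3 = v_3 + 1.4003·q_1 + 0.6330·q_2 = (-1.2916, 4.0363, -4.2997, -1.4641, 0.2171).
‖u_3‖ = 6.2160, so q_3 = (-0.2078, 0.6493, -0.6917, -0.2355, 0.0349).
q_1·v_4 = 0.4201·(-4) + (-0.1400)·4 + (-0.4201)·(-3) + 0.5601·0 + 0.5601·1 = -0.4201; q_2·v_4 = 0.1899·(-4) + 0.3671·4 + 0.4558·(-3) + (-0.3925)·0 + 0.6837·1 = 0.0253; q_3·v_4 = (-0.2078)·(-4) + 0.6493·4 + (-0.6917)·(-3) + (-0.2355)·0 + 0.0349·1 = 5.5386.
u_4 = v_4 + 0.4201·q_1 − 0.0253·q_2 − 5.5386·q_3 = (-2.6775, 0.3354, 0.6431, 1.5498, 1.0246).

u_4 = (-2.6775, 0.3354, 0.6431, 1.5498, 1.0246)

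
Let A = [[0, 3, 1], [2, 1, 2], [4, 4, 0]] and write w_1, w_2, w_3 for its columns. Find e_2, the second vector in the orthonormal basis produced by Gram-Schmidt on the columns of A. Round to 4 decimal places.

w_1 = (0, 2, 4); ‖w_1‖ = 4.4721, so e_1 = (0.0000, 0.4472, 0.8944).
e_1·w_2 = 0.0000·3 + 0.4472·1 + 0.8944·4 = 4.0249.
u_2 = w_2 − 4.0249·e_1 = (3.0000, -0.8000, 0.4000).
‖u_2‖ = 3.1305, so e_2 = (0.9583, -0.2556, 0.1278).

e_2 = (0.9583, -0.2556, 0.1278)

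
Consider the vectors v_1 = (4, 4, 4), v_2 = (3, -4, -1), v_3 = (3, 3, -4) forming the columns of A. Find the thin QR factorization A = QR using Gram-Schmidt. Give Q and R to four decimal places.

Q = [[0.5774, 0.7383, 0.3487], [0.5774, -0.6712, 0.4650], [0.5774, -0.0671, -0.8137]], R = [[6.9282, -1.1547, 1.1547], [0.0000, 4.9666, 0.4698], [0.0000, 0.0000, 5.6961]]

e_1 = v_1/‖v_1‖ = (4, 4, 4)/6.9282 = (0.5774, 0.5774, 0.5774).
r_{12} = e_1·v_2 = -1.1547.
u_2 = v_2 + 1.1547·e_1 = (3.6667, -3.3333, -0.3333).
‖u_2‖ = 4.9666, so e_2 = (0.7383, -0.6712, -0.0671).
r_{13} = e_1·v_3 = 1.1547; r_{23} = e_2·v_3 = 0.4698.
u_3 = v_3 − 1.1547·e_1 − 0.4698·e_2 = (1.9865, 2.6486, -4.6351).
‖u_3‖ = 5.6961, so e_3 = (0.3487, 0.4650, -0.8137).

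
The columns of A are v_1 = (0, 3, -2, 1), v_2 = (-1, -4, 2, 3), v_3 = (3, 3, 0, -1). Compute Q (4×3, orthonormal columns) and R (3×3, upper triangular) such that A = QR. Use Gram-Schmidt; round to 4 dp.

v_1 = (0, 3, -2, 1); ‖v_1‖ = 3.7417, so e_1 = (0.0000, 0.8018, -0.5345, 0.2673).
e_1·v_2 = 0.0000·(-1) + 0.8018·(-4) + (-0.5345)·2 + 0.2673·3 = -3.4744.
u_2 = v_2 + 3.4744·e_1 = (-1.0000, -1.2143, 0.1429, 3.9286).
‖u_2‖ = 4.2342, so e_2 = (-0.2362, -0.2868, 0.0337, 0.9278).
e_1·v_3 = 0.0000·3 + 0.8018·3 + (-0.5345)·0 + 0.2673·(-1) = 2.1381; e_2·v_3 = (-0.2362)·3 + (-0.2868)·3 + 0.0337·0 + 0.9278·(-1) = -2.4967.
u_3 = v_3 − 2.1381·e_1 + 2.4967·e_2 = (2.4104, 0.5697, 1.2271, 0.7450).
‖u_3‖ = 2.8627, so e_3 = (0.8420, 0.1990, 0.4286, 0.2602).

Q = [[0.0000, -0.2362, 0.8420], [0.8018, -0.2868, 0.1990], [-0.5345, 0.0337, 0.4286], [0.2673, 0.9278, 0.2602]], R = [[3.7417, -3.4744, 2.1381], [0.0000, 4.2342, -2.4967], [0.0000, 0.0000, 2.8627]]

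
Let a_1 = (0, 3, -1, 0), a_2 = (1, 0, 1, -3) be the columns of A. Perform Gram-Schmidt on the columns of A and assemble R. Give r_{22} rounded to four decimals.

r_{22} = 3.3015

a_1 = (0, 3, -1, 0); ‖a_1‖ = 3.1623, so e_1 = (0.0000, 0.9487, -0.3162, 0.0000).
e_1·a_2 = 0.0000·1 + 0.9487·0 + (-0.3162)·1 + 0.0000·(-3) = -0.3162.
u_2 = a_2 + 0.3162·e_1 = (1.0000, 0.3000, 0.9000, -3.0000).
r_{22} = ‖u_2‖ = 3.3015.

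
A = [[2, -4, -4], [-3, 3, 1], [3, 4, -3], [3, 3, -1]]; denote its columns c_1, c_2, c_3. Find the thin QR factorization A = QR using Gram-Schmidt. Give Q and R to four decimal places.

c_1 = (2, -3, 3, 3); ‖c_1‖ = 5.5678, so e_1 = (0.3592, -0.5388, 0.5388, 0.5388).
e_1·c_2 = 0.3592·(-4) + (-0.5388)·3 + 0.5388·4 + 0.5388·3 = 0.7184.
u_2 = c_2 − 0.7184·e_1 = (-4.2581, 3.3871, 3.6129, 2.6129).
‖u_2‖ = 7.0345, so e_2 = (-0.6053, 0.4815, 0.5136, 0.3714).
e_1·c_3 = 0.3592·(-4) + (-0.5388)·1 + 0.5388·(-3) + 0.5388·(-1) = -4.1309; e_2·c_3 = (-0.6053)·(-4) + 0.4815·1 + 0.5136·(-3) + 0.3714·(-1) = 0.9905.
u_3 = c_3 + 4.1309·e_1 − 0.9905·e_2 = (-1.9166, -1.7027, -1.2829, 0.8579).
‖u_3‖ = 2.9924, so e_3 = (-0.6405, -0.5690, -0.4287, 0.2867).

Q = [[0.3592, -0.6053, -0.6405], [-0.5388, 0.4815, -0.5690], [0.5388, 0.5136, -0.4287], [0.5388, 0.3714, 0.2867]], R = [[5.5678, 0.7184, -4.1309], [0.0000, 7.0345, 0.9905], [0.0000, 0.0000, 2.9924]]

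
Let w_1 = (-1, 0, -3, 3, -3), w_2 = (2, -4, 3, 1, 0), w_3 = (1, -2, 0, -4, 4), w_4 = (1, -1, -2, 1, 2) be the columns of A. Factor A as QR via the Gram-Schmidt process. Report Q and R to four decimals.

w_1 = (-1, 0, -3, 3, -3); ‖w_1‖ = 5.2915, so e_1 = (-0.1890, 0.0000, -0.5669, 0.5669, -0.5669).
e_1·w_2 = (-0.1890)·2 + 0.0000·(-4) + (-0.5669)·3 + 0.5669·1 + (-0.5669)·0 = -1.5119.
u_2 = w_2 + 1.5119·e_1 = (1.7143, -4.0000, 2.1429, 1.8571, -0.8571).
‖u_2‖ = 5.2644, so e_2 = (0.3256, -0.7598, 0.4070, 0.3528, -0.1628).
e_1·w_3 = (-0.1890)·1 + 0.0000·(-2) + (-0.5669)·0 + 0.5669·(-4) + (-0.5669)·4 = -4.7246; e_2·w_3 = 0.3256·1 + (-0.7598)·(-2) + 0.4070·0 + 0.3528·(-4) + (-0.1628)·4 = -0.2171.
u_3 = w_3 + 4.7246·e_1 + 0.2171·e_2 = (0.1778, -2.1649, -2.5902, -1.2448, 1.2861).
‖u_3‖ = 3.8251, so e_3 = (0.0465, -0.5660, -0.6772, -0.3254, 0.3362).
e_1·w_4 = (-0.1890)·1 + 0.0000·(-1) + (-0.5669)·(-2) + 0.5669·1 + (-0.5669)·2 = 0.3780; e_2·w_4 = 0.3256·1 + (-0.7598)·(-1) + 0.4070·(-2) + 0.3528·1 + (-0.1628)·2 = 0.2985; e_3·w_4 = 0.0465·1 + (-0.5660)·(-1) + (-0.6772)·(-2) + (-0.3254)·1 + 0.3362·2 = 2.3138.
u_4 = w_4 − 0.3780·e_1 − 0.2985·e_2 − 2.3138·e_3 = (0.8667, 0.5364, -0.3404, 1.4334, 1.4849).
‖u_4‖ = 2.3269, so e_4 = (0.3725, 0.2305, -0.1463, 0.6160, 0.6382).

Q = [[-0.1890, 0.3256, 0.0465, 0.3725], [0.0000, -0.7598, -0.5660, 0.2305], [-0.5669, 0.4070, -0.6772, -0.1463], [0.5669, 0.3528, -0.3254, 0.6160], [-0.5669, -0.1628, 0.3362, 0.6382]], R = [[5.2915, -1.5119, -4.7246, 0.3780], [0.0000, 5.2644, -0.2171, 0.2985], [0.0000, 0.0000, 3.8251, 2.3138], [0.0000, 0.0000, 0.0000, 2.3269]]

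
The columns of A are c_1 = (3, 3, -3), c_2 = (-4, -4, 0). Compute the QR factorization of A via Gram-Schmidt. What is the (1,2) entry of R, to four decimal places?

q_1 = c_1/‖c_1‖ = (3, 3, -3)/5.1962 = (0.5774, 0.5774, -0.5774).
r_{12} = q_1·c_2 = -4.6188.

r_{12} = -4.6188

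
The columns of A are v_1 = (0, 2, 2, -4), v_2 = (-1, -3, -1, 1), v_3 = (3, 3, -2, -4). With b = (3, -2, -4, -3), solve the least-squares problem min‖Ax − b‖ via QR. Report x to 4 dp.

x = (-0.0984, 1.7459, 1.2951)

q_1 = v_1/‖v_1‖ = (0, 2, 2, -4)/4.8990 = (0.0000, 0.4082, 0.4082, -0.8165).
r_{12} = q_1·v_2 = -2.4495.
u_2 = v_2 + 2.4495·q_1 = (-1.0000, -2.0000, 0.0000, -1.0000).
‖u_2‖ = 2.4495, so q_2 = (-0.4082, -0.8165, 0.0000, -0.4082).
r_{13} = q_1·v_3 = 3.6742; r_{23} = q_2·v_3 = -2.0412.
u_3 = v_3 − 3.6742·q_1 + 2.0412·q_2 = (2.1667, -0.1667, -3.5000, -1.8333).
‖u_3‖ = 4.5092, so q_3 = (0.4805, -0.0370, -0.7762, -0.4066).
Qᵀb = (0.0000, 1.6330, 5.8398).
Back-substitute: x_3 = 5.8398/4.5092 = 1.2951.
x_2 = (1.6330 + 2.0412·1.2951)/2.4495 = 1.7459.
x_1 = (0.0000 + 2.4495·1.7459 − 3.6742·1.2951)/4.8990 = -0.0984.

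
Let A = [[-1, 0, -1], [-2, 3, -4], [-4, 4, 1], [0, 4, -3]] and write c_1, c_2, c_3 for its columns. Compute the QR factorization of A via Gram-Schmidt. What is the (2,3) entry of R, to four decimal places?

r_{23} = -3.4840

c_1 = (-1, -2, -4, 0); ‖c_1‖ = 4.5826, so e_1 = (-0.2182, -0.4364, -0.8729, 0.0000).
e_1·c_2 = (-0.2182)·0 + (-0.4364)·3 + (-0.8729)·4 + 0.0000·4 = -4.8008.
u_2 = c_2 + 4.8008·e_1 = (-1.0476, 0.9048, -0.1905, 4.0000).
‖u_2‖ = 4.2370, so e_2 = (-0.2473, 0.2135, -0.0450, 0.9441).
r_{23} = e_2·c_3 = -3.4840.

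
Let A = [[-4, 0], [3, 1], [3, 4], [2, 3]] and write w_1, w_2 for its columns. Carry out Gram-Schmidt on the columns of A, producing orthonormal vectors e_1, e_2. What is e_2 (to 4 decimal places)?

w_1 = (-4, 3, 3, 2); ‖w_1‖ = 6.1644, so e_1 = (-0.6489, 0.4867, 0.4867, 0.3244).
e_1·w_2 = (-0.6489)·0 + 0.4867·1 + 0.4867·4 + 0.3244·3 = 3.4066.
u_2 = w_2 − 3.4066·e_1 = (2.2105, -0.6579, 2.3421, 1.8947).
‖u_2‖ = 3.7940, so e_2 = (0.5826, -0.1734, 0.6173, 0.4994).

e_2 = (0.5826, -0.1734, 0.6173, 0.4994)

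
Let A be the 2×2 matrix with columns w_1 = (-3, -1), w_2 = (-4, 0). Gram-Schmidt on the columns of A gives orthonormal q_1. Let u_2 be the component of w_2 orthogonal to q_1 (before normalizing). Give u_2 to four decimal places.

q_1 = w_1/‖w_1‖ = (-3, -1)/3.1623 = (-0.9487, -0.3162).
r_{12} = q_1·w_2 = 3.7947.
u_2 = w_2 − 3.7947·q_1 = (-0.4000, 1.2000).

u_2 = (-0.4000, 1.2000)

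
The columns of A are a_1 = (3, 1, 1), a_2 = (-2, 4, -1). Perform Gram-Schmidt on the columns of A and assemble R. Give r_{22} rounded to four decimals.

e_1 = a_1/‖a_1‖ = (3, 1, 1)/3.3166 = (0.9045, 0.3015, 0.3015).
r_{12} = e_1·a_2 = -0.9045.
u_2 = a_2 + 0.9045·e_1 = (-1.1818, 4.2727, -0.7273).
r_{22} = ‖u_2‖ = 4.4924.

r_{22} = 4.4924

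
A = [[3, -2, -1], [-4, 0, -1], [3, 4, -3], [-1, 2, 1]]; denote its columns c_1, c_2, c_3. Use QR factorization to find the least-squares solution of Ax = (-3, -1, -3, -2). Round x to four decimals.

x = (-0.1439, -0.1583, 0.7032)

c_1 = (3, -4, 3, -1); ‖c_1‖ = 5.9161, so q_1 = (0.5071, -0.6761, 0.5071, -0.1690).
q_1·c_2 = 0.5071·(-2) + (-0.6761)·0 + 0.5071·4 + (-0.1690)·2 = 0.6761.
u_2 = c_2 − 0.6761·q_1 = (-2.3429, 0.4571, 3.6571, 2.1143).
‖u_2‖ = 4.8521, so q_2 = (-0.4829, 0.0942, 0.7537, 0.4357).
q_1·c_3 = 0.5071·(-1) + (-0.6761)·(-1) + 0.5071·(-3) + (-0.1690)·1 = -1.5213; q_2·c_3 = (-0.4829)·(-1) + 0.0942·(-1) + 0.7537·(-3) + 0.4357·1 = -1.4368.
u_3 = c_3 + 1.5213·q_1 + 1.4368·q_2 = (-0.9223, -1.8932, -1.1456, 1.3689).
‖u_3‖ = 2.7607, so q_3 = (-0.3341, -0.6858, -0.4150, 0.4959).
Qᵀb = (-2.0284, -1.7783, 1.9413).
Back-substitute: x_3 = 1.9413/2.7607 = 0.7032.
x_2 = (-1.7783 + 1.4368·0.7032)/4.8521 = -0.1583.
x_1 = (-2.0284 − 0.6761·(-0.1583) + 1.5213·0.7032)/5.9161 = -0.1439.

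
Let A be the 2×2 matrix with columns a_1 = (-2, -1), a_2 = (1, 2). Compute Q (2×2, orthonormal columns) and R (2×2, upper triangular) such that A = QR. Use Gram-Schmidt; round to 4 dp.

Q = [[-0.8944, -0.4472], [-0.4472, 0.8944]], R = [[2.2361, -1.7889], [0.0000, 1.3416]]

a_1 = (-2, -1); ‖a_1‖ = 2.2361, so e_1 = (-0.8944, -0.4472).
e_1·a_2 = (-0.8944)·1 + (-0.4472)·2 = -1.7889.
u_2 = a_2 + 1.7889·e_1 = (-0.6000, 1.2000).
‖u_2‖ = 1.3416, so e_2 = (-0.4472, 0.8944).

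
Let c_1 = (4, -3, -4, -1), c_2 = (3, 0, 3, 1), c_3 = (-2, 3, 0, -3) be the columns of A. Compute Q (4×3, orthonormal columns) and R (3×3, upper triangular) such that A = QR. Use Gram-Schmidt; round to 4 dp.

c_1 = (4, -3, -4, -1); ‖c_1‖ = 6.4807, so q_1 = (0.6172, -0.4629, -0.6172, -0.1543).
q_1·c_2 = 0.6172·3 + (-0.4629)·0 + (-0.6172)·3 + (-0.1543)·1 = -0.1543.
u_2 = c_2 + 0.1543·q_1 = (3.0952, -0.0714, 2.9048, 0.9762).
‖u_2‖ = 4.3562, so q_2 = (0.7105, -0.0164, 0.6668, 0.2241).
q_1·c_3 = 0.6172·(-2) + (-0.4629)·3 + (-0.6172)·0 + (-0.1543)·(-3) = -2.1602; q_2·c_3 = 0.7105·(-2) + (-0.0164)·3 + 0.6668·0 + 0.2241·(-3) = -2.1426.
u_3 = c_3 + 2.1602·q_1 + 2.1426·q_2 = (0.8557, 1.9649, 0.0954, -2.8532).
‖u_3‖ = 3.5697, so q_3 = (0.2397, 0.5504, 0.0267, -0.7993).

Q = [[0.6172, 0.7105, 0.2397], [-0.4629, -0.0164, 0.5504], [-0.6172, 0.6668, 0.0267], [-0.1543, 0.2241, -0.7993]], R = [[6.4807, -0.1543, -2.1602], [0.0000, 4.3562, -2.1426], [0.0000, 0.0000, 3.5697]]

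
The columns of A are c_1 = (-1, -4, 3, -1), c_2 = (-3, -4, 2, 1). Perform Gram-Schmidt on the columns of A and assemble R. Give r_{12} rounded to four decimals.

r_{12} = 4.6188

c_1 = (-1, -4, 3, -1); ‖c_1‖ = 5.1962, so q_1 = (-0.1925, -0.7698, 0.5774, -0.1925).
r_{12} = q_1·c_2 = 4.6188.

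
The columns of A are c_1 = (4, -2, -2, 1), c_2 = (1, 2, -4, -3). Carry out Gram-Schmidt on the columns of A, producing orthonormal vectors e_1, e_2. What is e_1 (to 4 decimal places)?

c_1 = (4, -2, -2, 1); ‖c_1‖ = 5.0000, so e_1 = (0.8000, -0.4000, -0.4000, 0.2000).

e_1 = (0.8000, -0.4000, -0.4000, 0.2000)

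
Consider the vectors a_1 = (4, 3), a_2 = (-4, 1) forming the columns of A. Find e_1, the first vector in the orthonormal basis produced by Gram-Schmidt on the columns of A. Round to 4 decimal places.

a_1 = (4, 3); ‖a_1‖ = 5.0000, so e_1 = (0.8000, 0.6000).

e_1 = (0.8000, 0.6000)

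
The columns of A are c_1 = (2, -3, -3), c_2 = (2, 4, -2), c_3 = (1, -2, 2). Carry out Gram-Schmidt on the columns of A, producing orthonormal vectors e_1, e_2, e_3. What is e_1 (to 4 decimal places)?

e_1 = (0.4264, -0.6396, -0.6396)

e_1 = c_1/‖c_1‖ = (2, -3, -3)/4.6904 = (0.4264, -0.6396, -0.6396).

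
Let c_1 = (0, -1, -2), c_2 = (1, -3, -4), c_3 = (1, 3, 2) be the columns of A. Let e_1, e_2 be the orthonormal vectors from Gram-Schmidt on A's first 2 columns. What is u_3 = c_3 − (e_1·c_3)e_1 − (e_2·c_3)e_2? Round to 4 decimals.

e_1 = c_1/‖c_1‖ = (0, -1, -2)/2.2361 = (0.0000, -0.4472, -0.8944).
r_{12} = e_1·c_2 = 4.9193.
u_2 = c_2 − 4.9193·e_1 = (1.0000, -0.8000, 0.4000).
‖u_2‖ = 1.3416, so e_2 = (0.7454, -0.5963, 0.2981).
r_{13} = e_1·c_3 = -3.1305; r_{23} = e_2·c_3 = -0.4472.
u_3 = c_3 + 3.1305·e_1 + 0.4472·e_2 = (1.3333, 1.3333, -0.6667).

u_3 = (1.3333, 1.3333, -0.6667)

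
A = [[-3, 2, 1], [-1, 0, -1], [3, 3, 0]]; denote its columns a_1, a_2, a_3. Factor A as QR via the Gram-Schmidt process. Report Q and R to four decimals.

Q = [[-0.6882, 0.6989, 0.1945], [-0.2294, 0.0446, -0.9723], [0.6882, 0.7138, -0.1296]], R = [[4.3589, 0.6882, -0.4588], [0.0000, 3.5393, 0.6543], [0.0000, 0.0000, 1.1668]]

a_1 = (-3, -1, 3); ‖a_1‖ = 4.3589, so q_1 = (-0.6882, -0.2294, 0.6882).
q_1·a_2 = (-0.6882)·2 + (-0.2294)·0 + 0.6882·3 = 0.6882.
u_2 = a_2 − 0.6882·q_1 = (2.4737, 0.1579, 2.5263).
‖u_2‖ = 3.5393, so q_2 = (0.6989, 0.0446, 0.7138).
q_1·a_3 = (-0.6882)·1 + (-0.2294)·(-1) + 0.6882·0 = -0.4588; q_2·a_3 = 0.6989·1 + 0.0446·(-1) + 0.7138·0 = 0.6543.
u_3 = a_3 + 0.4588·q_1 − 0.6543·q_2 = (0.2269, -1.1345, -0.1513).
‖u_3‖ = 1.1668, so q_3 = (0.1945, -0.9723, -0.1296).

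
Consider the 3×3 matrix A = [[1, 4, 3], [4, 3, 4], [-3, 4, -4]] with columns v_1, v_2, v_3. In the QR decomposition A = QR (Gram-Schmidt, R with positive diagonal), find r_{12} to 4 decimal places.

r_{12} = 0.7845

e_1 = v_1/‖v_1‖ = (1, 4, -3)/5.0990 = (0.1961, 0.7845, -0.5883).
r_{12} = e_1·v_2 = 0.7845.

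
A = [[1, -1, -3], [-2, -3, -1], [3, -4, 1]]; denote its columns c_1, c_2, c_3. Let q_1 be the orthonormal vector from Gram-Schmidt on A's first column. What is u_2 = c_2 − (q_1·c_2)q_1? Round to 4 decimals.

c_1 = (1, -2, 3); ‖c_1‖ = 3.7417, so q_1 = (0.2673, -0.5345, 0.8018).
q_1·c_2 = 0.2673·(-1) + (-0.5345)·(-3) + 0.8018·(-4) = -1.8708.
u_2 = c_2 + 1.8708·q_1 = (-0.5000, -4.0000, -2.5000).

u_2 = (-0.5000, -4.0000, -2.5000)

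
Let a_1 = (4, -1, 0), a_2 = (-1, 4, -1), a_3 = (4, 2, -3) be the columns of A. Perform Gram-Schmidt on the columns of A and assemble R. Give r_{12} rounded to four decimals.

r_{12} = -1.9403

a_1 = (4, -1, 0); ‖a_1‖ = 4.1231, so e_1 = (0.9701, -0.2425, 0.0000).
r_{12} = e_1·a_2 = -1.9403.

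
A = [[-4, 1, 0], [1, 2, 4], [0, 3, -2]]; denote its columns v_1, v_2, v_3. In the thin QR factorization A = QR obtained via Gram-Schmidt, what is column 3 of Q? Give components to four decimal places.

v_1 = (-4, 1, 0); ‖v_1‖ = 4.1231, so q_1 = (-0.9701, 0.2425, 0.0000).
q_1·v_2 = (-0.9701)·1 + 0.2425·2 + 0.0000·3 = -0.4851.
u_2 = v_2 + 0.4851·q_1 = (0.5294, 2.1176, 3.0000).
‖u_2‖ = 3.7101, so q_2 = (0.1427, 0.5708, 0.8086).
q_1·v_3 = (-0.9701)·0 + 0.2425·4 + 0.0000·(-2) = 0.9701; q_2·v_3 = 0.1427·0 + 0.5708·4 + 0.8086·(-2) = 0.6659.
u_3 = v_3 − 0.9701·q_1 − 0.6659·q_2 = (0.8462, 3.3846, -2.5385).
‖u_3‖ = 4.3146, so q_3 = (0.1961, 0.7845, -0.5883).

q_3 = (0.1961, 0.7845, -0.5883)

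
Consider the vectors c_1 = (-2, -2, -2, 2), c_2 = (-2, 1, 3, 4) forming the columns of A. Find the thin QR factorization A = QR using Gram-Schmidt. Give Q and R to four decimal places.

Q = [[-0.5000, -0.2785], [-0.5000, 0.2785], [-0.5000, 0.6499], [0.5000, 0.6499]], R = [[4.0000, 1.0000], [0.0000, 5.3852]]

e_1 = c_1/‖c_1‖ = (-2, -2, -2, 2)/4.0000 = (-0.5000, -0.5000, -0.5000, 0.5000).
r_{12} = e_1·c_2 = 1.0000.
u_2 = c_2 − 1.0000·e_1 = (-1.5000, 1.5000, 3.5000, 3.5000).
‖u_2‖ = 5.3852, so e_2 = (-0.2785, 0.2785, 0.6499, 0.6499).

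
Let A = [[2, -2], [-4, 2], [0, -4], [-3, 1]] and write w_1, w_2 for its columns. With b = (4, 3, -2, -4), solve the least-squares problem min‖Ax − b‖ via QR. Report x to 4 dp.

w_1 = (2, -4, 0, -3); ‖w_1‖ = 5.3852, so e_1 = (0.3714, -0.7428, 0.0000, -0.5571).
e_1·w_2 = 0.3714·(-2) + (-0.7428)·2 + 0.0000·(-4) + (-0.5571)·1 = -2.7854.
u_2 = w_2 + 2.7854·e_1 = (-0.9655, -0.0690, -4.0000, -0.5517).
‖u_2‖ = 4.1523, so e_2 = (-0.2325, -0.0166, -0.9633, -0.1329).
Qᵀb = (1.4856, 1.4782).
Back-substitute: x_2 = 1.4782/4.1523 = 0.3560.
x_1 = (1.4856 + 2.7854·0.3560)/5.3852 = 0.4600.

x = (0.4600, 0.3560)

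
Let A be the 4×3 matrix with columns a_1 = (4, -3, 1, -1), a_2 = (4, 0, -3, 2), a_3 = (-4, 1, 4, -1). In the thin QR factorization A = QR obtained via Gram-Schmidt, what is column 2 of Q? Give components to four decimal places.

e_2 = (0.4787, 0.2468, -0.6881, 0.4862)

e_1 = a_1/‖a_1‖ = (4, -3, 1, -1)/5.1962 = (0.7698, -0.5774, 0.1925, -0.1925).
r_{12} = e_1·a_2 = 2.1170.
u_2 = a_2 − 2.1170·e_1 = (2.3704, 1.2222, -3.4074, 2.4074).
‖u_2‖ = 4.9516, so e_2 = (0.4787, 0.2468, -0.6881, 0.4862).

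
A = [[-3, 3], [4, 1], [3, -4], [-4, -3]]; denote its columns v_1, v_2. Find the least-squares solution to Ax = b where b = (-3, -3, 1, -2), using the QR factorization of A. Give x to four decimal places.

x = (0.1333, -0.2667)

v_1 = (-3, 4, 3, -4); ‖v_1‖ = 7.0711, so e_1 = (-0.4243, 0.5657, 0.4243, -0.5657).
e_1·v_2 = (-0.4243)·3 + 0.5657·1 + 0.4243·(-4) + (-0.5657)·(-3) = -0.7071.
u_2 = v_2 + 0.7071·e_1 = (2.7000, 1.4000, -3.7000, -3.4000).
‖u_2‖ = 5.8737, so e_2 = (0.4597, 0.2384, -0.6299, -0.5789).
Qᵀb = (1.1314, -1.5663).
Back-substitute: x_2 = -1.5663/5.8737 = -0.2667.
x_1 = (1.1314 + 0.7071·(-0.2667))/7.0711 = 0.1333.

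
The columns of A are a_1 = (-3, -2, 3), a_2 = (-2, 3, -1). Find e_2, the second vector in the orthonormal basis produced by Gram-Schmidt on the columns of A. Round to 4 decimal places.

a_1 = (-3, -2, 3); ‖a_1‖ = 4.6904, so e_1 = (-0.6396, -0.4264, 0.6396).
e_1·a_2 = (-0.6396)·(-2) + (-0.4264)·3 + 0.6396·(-1) = -0.6396.
u_2 = a_2 + 0.6396·e_1 = (-2.4091, 2.7273, -0.5909).
‖u_2‖ = 3.6866, so e_2 = (-0.6535, 0.7398, -0.1603).

e_2 = (-0.6535, 0.7398, -0.1603)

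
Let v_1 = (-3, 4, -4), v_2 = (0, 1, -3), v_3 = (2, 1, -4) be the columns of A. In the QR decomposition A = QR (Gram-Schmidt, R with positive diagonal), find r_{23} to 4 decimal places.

e_1 = v_1/‖v_1‖ = (-3, 4, -4)/6.4031 = (-0.4685, 0.6247, -0.6247).
r_{12} = e_1·v_2 = 2.4988.
u_2 = v_2 − 2.4988·e_1 = (1.1707, -0.5610, -1.4390).
‖u_2‖ = 1.9381, so e_2 = (0.6041, -0.2895, -0.7425).
r_{23} = e_2·v_3 = 3.8887.

r_{23} = 3.8887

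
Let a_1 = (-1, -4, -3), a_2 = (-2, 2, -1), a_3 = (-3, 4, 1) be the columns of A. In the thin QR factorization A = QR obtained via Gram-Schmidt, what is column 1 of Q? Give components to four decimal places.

q_1 = a_1/‖a_1‖ = (-1, -4, -3)/5.0990 = (-0.1961, -0.7845, -0.5883).

q_1 = (-0.1961, -0.7845, -0.5883)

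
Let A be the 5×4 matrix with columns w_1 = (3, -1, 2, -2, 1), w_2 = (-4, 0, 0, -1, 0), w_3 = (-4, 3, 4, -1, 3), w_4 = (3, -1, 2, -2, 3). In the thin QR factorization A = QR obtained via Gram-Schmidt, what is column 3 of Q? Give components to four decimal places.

e_3 = (-0.0731, 0.6689, 0.5152, 0.2925, 0.4429)

w_1 = (3, -1, 2, -2, 1); ‖w_1‖ = 4.3589, so e_1 = (0.6882, -0.2294, 0.4588, -0.4588, 0.2294).
e_1·w_2 = 0.6882·(-4) + (-0.2294)·0 + 0.4588·0 + (-0.4588)·(-1) + 0.2294·0 = -2.2942.
u_2 = w_2 + 2.2942·e_1 = (-2.4211, -0.5263, 1.0526, -2.0526, 0.5263).
‖u_2‖ = 3.4259, so e_2 = (-0.7067, -0.1536, 0.3073, -0.5991, 0.1536).
e_1·w_3 = 0.6882·(-4) + (-0.2294)·3 + 0.4588·4 + (-0.4588)·(-1) + 0.2294·3 = -0.4588; e_2·w_3 = (-0.7067)·(-4) + (-0.1536)·3 + 0.3073·4 + (-0.5991)·(-1) + 0.1536·3 = 4.6549.
u_3 = w_3 + 0.4588·e_1 − 4.6549·e_2 = (-0.3946, 3.6099, 2.7803, 1.5785, 2.3901).
‖u_3‖ = 5.3964, so e_3 = (-0.0731, 0.6689, 0.5152, 0.2925, 0.4429).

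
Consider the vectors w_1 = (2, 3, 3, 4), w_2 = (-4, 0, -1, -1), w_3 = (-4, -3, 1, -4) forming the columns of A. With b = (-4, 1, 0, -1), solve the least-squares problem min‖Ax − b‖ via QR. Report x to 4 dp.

w_1 = (2, 3, 3, 4); ‖w_1‖ = 6.1644, so e_1 = (0.3244, 0.4867, 0.4867, 0.6489).
e_1·w_2 = 0.3244·(-4) + 0.4867·0 + 0.4867·(-1) + 0.6489·(-1) = -2.4333.
u_2 = w_2 + 2.4333·e_1 = (-3.2105, 1.1842, 0.1842, 0.5789).
‖u_2‖ = 3.4755, so e_2 = (-0.9238, 0.3407, 0.0530, 0.1666).
e_1·w_3 = 0.3244·(-4) + 0.4867·(-3) + 0.4867·1 + 0.6489·(-4) = -4.8666; e_2·w_3 = (-0.9238)·(-4) + 0.3407·(-3) + 0.0530·1 + 0.1666·(-4) = 2.0595.
u_3 = w_3 + 4.8666·e_1 − 2.0595·e_2 = (-0.5185, -1.3333, 3.2593, -1.1852).
‖u_3‖ = 3.7515, so e_3 = (-0.1382, -0.3554, 0.8688, -0.3159).
Qᵀb = (-1.4600, 3.8692, 0.5134).
Back-substitute: x_3 = 0.5134/3.7515 = 0.1368.
x_2 = (3.8692 − 2.0595·0.1368)/3.4755 = 1.0322.
x_1 = (-1.4600 + 2.4333·1.0322 + 4.8666·0.1368)/6.1644 = 0.2786.

x = (0.2786, 1.0322, 0.1368)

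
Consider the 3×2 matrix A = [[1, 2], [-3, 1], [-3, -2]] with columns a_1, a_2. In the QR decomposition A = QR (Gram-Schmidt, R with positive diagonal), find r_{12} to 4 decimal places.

a_1 = (1, -3, -3); ‖a_1‖ = 4.3589, so e_1 = (0.2294, -0.6882, -0.6882).
r_{12} = e_1·a_2 = 1.1471.

r_{12} = 1.1471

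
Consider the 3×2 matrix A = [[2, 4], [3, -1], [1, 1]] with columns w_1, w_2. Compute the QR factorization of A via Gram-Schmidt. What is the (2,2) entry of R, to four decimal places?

r_{22} = 3.9279

w_1 = (2, 3, 1); ‖w_1‖ = 3.7417, so q_1 = (0.5345, 0.8018, 0.2673).
q_1·w_2 = 0.5345·4 + 0.8018·(-1) + 0.2673·1 = 1.6036.
u_2 = w_2 − 1.6036·q_1 = (3.1429, -2.2857, 0.5714).
r_{22} = ‖u_2‖ = 3.9279.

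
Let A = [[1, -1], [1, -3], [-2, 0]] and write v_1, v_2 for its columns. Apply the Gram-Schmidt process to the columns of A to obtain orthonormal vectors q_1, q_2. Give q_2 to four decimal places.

v_1 = (1, 1, -2); ‖v_1‖ = 2.4495, so q_1 = (0.4082, 0.4082, -0.8165).
q_1·v_2 = 0.4082·(-1) + 0.4082·(-3) + (-0.8165)·0 = -1.6330.
u_2 = v_2 + 1.6330·q_1 = (-0.3333, -2.3333, -1.3333).
‖u_2‖ = 2.7080, so q_2 = (-0.1231, -0.8616, -0.4924).

q_2 = (-0.1231, -0.8616, -0.4924)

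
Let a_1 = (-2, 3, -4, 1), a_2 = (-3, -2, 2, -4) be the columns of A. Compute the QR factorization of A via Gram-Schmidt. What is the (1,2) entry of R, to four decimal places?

r_{12} = -2.1909

a_1 = (-2, 3, -4, 1); ‖a_1‖ = 5.4772, so e_1 = (-0.3651, 0.5477, -0.7303, 0.1826).
r_{12} = e_1·a_2 = -2.1909.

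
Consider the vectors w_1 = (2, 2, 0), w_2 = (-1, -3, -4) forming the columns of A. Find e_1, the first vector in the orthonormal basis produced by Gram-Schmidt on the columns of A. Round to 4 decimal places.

e_1 = (0.7071, 0.7071, 0.0000)

w_1 = (2, 2, 0); ‖w_1‖ = 2.8284, so e_1 = (0.7071, 0.7071, 0.0000).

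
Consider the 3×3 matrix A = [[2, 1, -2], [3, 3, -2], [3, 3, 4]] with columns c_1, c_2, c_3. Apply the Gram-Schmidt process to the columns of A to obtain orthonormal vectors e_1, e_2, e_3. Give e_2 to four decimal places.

e_1 = c_1/‖c_1‖ = (2, 3, 3)/4.6904 = (0.4264, 0.6396, 0.6396).
r_{12} = e_1·c_2 = 4.2640.
u_2 = c_2 − 4.2640·e_1 = (-0.8182, 0.2727, 0.2727).
‖u_2‖ = 0.9045, so e_2 = (-0.9045, 0.3015, 0.3015).

e_2 = (-0.9045, 0.3015, 0.3015)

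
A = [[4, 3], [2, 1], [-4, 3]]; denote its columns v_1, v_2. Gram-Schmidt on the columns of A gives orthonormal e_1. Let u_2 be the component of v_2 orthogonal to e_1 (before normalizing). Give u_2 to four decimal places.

e_1 = v_1/‖v_1‖ = (4, 2, -4)/6.0000 = (0.6667, 0.3333, -0.6667).
r_{12} = e_1·v_2 = 0.3333.
u_2 = v_2 − 0.3333·e_1 = (2.7778, 0.8889, 3.2222).

u_2 = (2.7778, 0.8889, 3.2222)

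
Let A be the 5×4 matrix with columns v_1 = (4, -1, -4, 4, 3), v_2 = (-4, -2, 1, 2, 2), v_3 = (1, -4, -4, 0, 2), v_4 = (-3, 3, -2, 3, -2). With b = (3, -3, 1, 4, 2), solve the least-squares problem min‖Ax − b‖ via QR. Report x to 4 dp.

x = (0.8755, 0.5568, -0.5377, -0.5823)

v_1 = (4, -1, -4, 4, 3); ‖v_1‖ = 7.6158, so q_1 = (0.5252, -0.1313, -0.5252, 0.5252, 0.3939).
q_1·v_2 = 0.5252·(-4) + (-0.1313)·(-2) + (-0.5252)·1 + 0.5252·2 + 0.3939·2 = -0.5252.
u_2 = v_2 + 0.5252·q_1 = (-3.7241, -2.0690, 0.7241, 2.2759, 2.2069).
‖u_2‖ = 5.3595, so q_2 = (-0.6949, -0.3860, 0.1351, 0.4246, 0.4118).
q_1·v_3 = 0.5252·1 + (-0.1313)·(-4) + (-0.5252)·(-4) + 0.5252·0 + 0.3939·2 = 3.9392; q_2·v_3 = (-0.6949)·1 + (-0.3860)·(-4) + 0.1351·(-4) + 0.4246·0 + 0.4118·2 = 1.1324.
u_3 = v_3 − 3.9392·q_1 − 1.1324·q_2 = (-0.2821, -3.0456, -2.0840, -2.5498, -0.0180).
‖u_3‖ = 4.4945, so q_3 = (-0.0628, -0.6776, -0.4637, -0.5673, -0.0040).
q_1·v_4 = 0.5252·(-3) + (-0.1313)·3 + (-0.5252)·(-2) + 0.5252·3 + 0.3939·(-2) = -0.1313; q_2·v_4 = (-0.6949)·(-3) + (-0.3860)·3 + 0.1351·(-2) + 0.4246·3 + 0.4118·(-2) = 1.1066; q_3·v_4 = (-0.0628)·(-3) + (-0.6776)·3 + (-0.4637)·(-2) + (-0.5673)·3 + (-0.0040)·(-2) = -2.6112.
u_4 = v_4 + 0.1313·q_1 − 1.1066·q_2 + 2.6112·q_3 = (-2.3260, 1.6405, -3.4293, 1.1177, -2.4144).
‖u_4‖ = 5.1904, so q_4 = (-0.4481, 0.3161, -0.6607, 0.2153, -0.4652).
Qᵀb = (4.3331, 1.7307, -0.8964, -3.0223).
Back-substitute: x_4 = -3.0223/5.1904 = -0.5823.
x_3 = (-0.8964 + 2.6112·(-0.5823))/4.4945 = -0.5377.
x_2 = (1.7307 − 1.1324·(-0.5377) − 1.1066·(-0.5823))/5.3595 = 0.5568.
x_1 = (4.3331 + 0.5252·0.5568 − 3.9392·(-0.5377) + 0.1313·(-0.5823))/7.6158 = 0.8755.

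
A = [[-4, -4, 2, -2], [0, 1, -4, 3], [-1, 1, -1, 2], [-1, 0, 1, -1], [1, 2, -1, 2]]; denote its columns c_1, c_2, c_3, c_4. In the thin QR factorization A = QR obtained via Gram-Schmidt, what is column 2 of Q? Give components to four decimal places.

e_2 = (-0.1616, 0.3838, 0.7272, 0.3434, 0.4242)

e_1 = c_1/‖c_1‖ = (-4, 0, -1, -1, 1)/4.3589 = (-0.9177, 0.0000, -0.2294, -0.2294, 0.2294).
r_{12} = e_1·c_2 = 3.9001.
u_2 = c_2 − 3.9001·e_1 = (-0.4211, 1.0000, 1.8947, 0.8947, 1.1053).
‖u_2‖ = 2.6057, so e_2 = (-0.1616, 0.3838, 0.7272, 0.3434, 0.4242).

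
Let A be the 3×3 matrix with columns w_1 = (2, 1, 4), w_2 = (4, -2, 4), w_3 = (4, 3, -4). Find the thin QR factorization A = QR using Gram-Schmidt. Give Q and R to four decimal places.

w_1 = (2, 1, 4); ‖w_1‖ = 4.5826, so q_1 = (0.4364, 0.2182, 0.8729).
q_1·w_2 = 0.4364·4 + 0.2182·(-2) + 0.8729·4 = 4.8008.
u_2 = w_2 − 4.8008·q_1 = (1.9048, -3.0476, -0.1905).
‖u_2‖ = 3.5989, so q_2 = (0.5293, -0.8468, -0.0529).
q_1·w_3 = 0.4364·4 + 0.2182·3 + 0.8729·(-4) = -1.0911; q_2·w_3 = 0.5293·4 + (-0.8468)·3 + (-0.0529)·(-4) = -0.2117.
u_3 = w_3 + 1.0911·q_1 + 0.2117·q_2 = (4.5882, 3.0588, -3.0588).
‖u_3‖ = 6.3059, so q_3 = (0.7276, 0.4851, -0.4851).

Q = [[0.4364, 0.5293, 0.7276], [0.2182, -0.8468, 0.4851], [0.8729, -0.0529, -0.4851]], R = [[4.5826, 4.8008, -1.0911], [0.0000, 3.5989, -0.2117], [0.0000, 0.0000, 6.3059]]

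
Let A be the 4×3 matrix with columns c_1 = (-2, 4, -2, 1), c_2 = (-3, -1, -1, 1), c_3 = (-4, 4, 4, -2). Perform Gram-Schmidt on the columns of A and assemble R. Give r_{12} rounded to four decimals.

c_1 = (-2, 4, -2, 1); ‖c_1‖ = 5.0000, so q_1 = (-0.4000, 0.8000, -0.4000, 0.2000).
r_{12} = q_1·c_2 = 1.0000.

r_{12} = 1.0000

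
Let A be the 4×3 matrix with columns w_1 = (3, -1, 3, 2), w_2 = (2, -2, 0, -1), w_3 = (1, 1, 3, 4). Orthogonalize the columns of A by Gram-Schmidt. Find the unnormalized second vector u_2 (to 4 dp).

e_1 = w_1/‖w_1‖ = (3, -1, 3, 2)/4.7958 = (0.6255, -0.2085, 0.6255, 0.4170).
r_{12} = e_1·w_2 = 1.2511.
u_2 = w_2 − 1.2511·e_1 = (1.2174, -1.7391, -0.7826, -1.5217).

u_2 = (1.2174, -1.7391, -0.7826, -1.5217)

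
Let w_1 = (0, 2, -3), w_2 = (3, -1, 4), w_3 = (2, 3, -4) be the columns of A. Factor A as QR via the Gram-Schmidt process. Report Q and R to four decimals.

w_1 = (0, 2, -3); ‖w_1‖ = 3.6056, so q_1 = (0.0000, 0.5547, -0.8321).
q_1·w_2 = 0.0000·3 + 0.5547·(-1) + (-0.8321)·4 = -3.8829.
u_2 = w_2 + 3.8829·q_1 = (3.0000, 1.1538, 0.7692).
‖u_2‖ = 3.3050, so q_2 = (0.9077, 0.3491, 0.2327).
q_1·w_3 = 0.0000·2 + 0.5547·3 + (-0.8321)·(-4) = 4.9923; q_2·w_3 = 0.9077·2 + 0.3491·3 + 0.2327·(-4) = 1.9318.
u_3 = w_3 − 4.9923·q_1 − 1.9318·q_2 = (0.2465, -0.4437, -0.2958).
‖u_3‖ = 0.5874, so q_3 = (0.4196, -0.7553, -0.5035).

Q = [[0.0000, 0.9077, 0.4196], [0.5547, 0.3491, -0.7553], [-0.8321, 0.2327, -0.5035]], R = [[3.6056, -3.8829, 4.9923], [0.0000, 3.3050, 1.9318], [0.0000, 0.0000, 0.5874]]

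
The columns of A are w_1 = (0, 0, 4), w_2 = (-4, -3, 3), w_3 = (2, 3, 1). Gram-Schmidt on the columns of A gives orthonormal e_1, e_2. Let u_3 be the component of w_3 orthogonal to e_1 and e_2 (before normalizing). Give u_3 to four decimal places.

u_3 = (-0.7200, 0.9600, 0.0000)

e_1 = w_1/‖w_1‖ = (0, 0, 4)/4.0000 = (0.0000, 0.0000, 1.0000).
r_{12} = e_1·w_2 = 3.0000.
u_2 = w_2 − 3.0000·e_1 = (-4.0000, -3.0000, 0.0000).
‖u_2‖ = 5.0000, so e_2 = (-0.8000, -0.6000, 0.0000).
r_{13} = e_1·w_3 = 1.0000; r_{23} = e_2·w_3 = -3.4000.
u_3 = w_3 − 1.0000·e_1 + 3.4000·e_2 = (-0.7200, 0.9600, 0.0000).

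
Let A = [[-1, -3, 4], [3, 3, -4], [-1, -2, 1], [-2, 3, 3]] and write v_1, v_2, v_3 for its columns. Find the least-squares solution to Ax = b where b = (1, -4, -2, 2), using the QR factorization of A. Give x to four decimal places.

v_1 = (-1, 3, -1, -2); ‖v_1‖ = 3.8730, so e_1 = (-0.2582, 0.7746, -0.2582, -0.5164).
e_1·v_2 = (-0.2582)·(-3) + 0.7746·3 + (-0.2582)·(-2) + (-0.5164)·3 = 2.0656.
u_2 = v_2 − 2.0656·e_1 = (-2.4667, 1.4000, -1.4667, 4.0667).
‖u_2‖ = 5.1704, so e_2 = (-0.4771, 0.2708, -0.2837, 0.7865).
e_1·v_3 = (-0.2582)·4 + 0.7746·(-4) + (-0.2582)·1 + (-0.5164)·3 = -5.9386; e_2·v_3 = (-0.4771)·4 + 0.2708·(-4) + (-0.2837)·1 + 0.7865·3 = -0.9155.
u_3 = v_3 + 5.9386·e_1 + 0.9155·e_2 = (2.0299, 0.8479, -0.7930, 0.6534).
‖u_3‖ = 2.4280, so e_3 = (0.8360, 0.3492, -0.3266, 0.2691).
Qᵀb = (-3.8730, 0.5802, 0.6306).
Back-substitute: x_3 = 0.6306/2.4280 = 0.2597.
x_2 = (0.5802 + 0.9155·0.2597)/5.1704 = 0.1582.
x_1 = (-3.8730 − 2.0656·0.1582 + 5.9386·0.2597)/3.8730 = -0.6861.

x = (-0.6861, 0.1582, 0.2597)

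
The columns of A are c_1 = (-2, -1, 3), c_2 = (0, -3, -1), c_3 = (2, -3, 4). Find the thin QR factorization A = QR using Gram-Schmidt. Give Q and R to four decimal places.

c_1 = (-2, -1, 3); ‖c_1‖ = 3.7417, so e_1 = (-0.5345, -0.2673, 0.8018).
e_1·c_2 = (-0.5345)·0 + (-0.2673)·(-3) + 0.8018·(-1) = 0.0000.
u_2 = c_2 + 0.0000·e_1 = (0.0000, -3.0000, -1.0000).
‖u_2‖ = 3.1623, so e_2 = (0.0000, -0.9487, -0.3162).
e_1·c_3 = (-0.5345)·2 + (-0.2673)·(-3) + 0.8018·4 = 2.9399; e_2·c_3 = 0.0000·2 + (-0.9487)·(-3) + (-0.3162)·4 = 1.5811.
u_3 = c_3 − 2.9399·e_1 − 1.5811·e_2 = (3.5714, -0.7143, 2.1429).
‖u_3‖ = 4.2258, so e_3 = (0.8452, -0.1690, 0.5071).

Q = [[-0.5345, 0.0000, 0.8452], [-0.2673, -0.9487, -0.1690], [0.8018, -0.3162, 0.5071]], R = [[3.7417, 0.0000, 2.9399], [0.0000, 3.1623, 1.5811], [0.0000, 0.0000, 4.2258]]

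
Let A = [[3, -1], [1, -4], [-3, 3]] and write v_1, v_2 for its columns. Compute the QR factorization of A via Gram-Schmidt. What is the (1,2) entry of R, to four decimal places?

v_1 = (3, 1, -3); ‖v_1‖ = 4.3589, so q_1 = (0.6882, 0.2294, -0.6882).
r_{12} = q_1·v_2 = -3.6707.

r_{12} = -3.6707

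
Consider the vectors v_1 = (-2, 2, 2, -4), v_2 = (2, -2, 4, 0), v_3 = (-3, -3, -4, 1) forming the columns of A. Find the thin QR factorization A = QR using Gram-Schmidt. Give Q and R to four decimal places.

v_1 = (-2, 2, 2, -4); ‖v_1‖ = 5.2915, so e_1 = (-0.3780, 0.3780, 0.3780, -0.7559).
e_1·v_2 = (-0.3780)·2 + 0.3780·(-2) + 0.3780·4 + (-0.7559)·0 = 0.0000.
u_2 = v_2 + 0.0000·e_1 = (2.0000, -2.0000, 4.0000, 0.0000).
‖u_2‖ = 4.8990, so e_2 = (0.4082, -0.4082, 0.8165, 0.0000).
e_1·v_3 = (-0.3780)·(-3) + 0.3780·(-3) + 0.3780·(-4) + (-0.7559)·1 = -2.2678; e_2·v_3 = 0.4082·(-3) + (-0.4082)·(-3) + 0.8165·(-4) + 0.0000·1 = -3.2660.
u_3 = v_3 + 2.2678·e_1 + 3.2660·e_2 = (-2.5238, -3.4762, -0.4762, -0.7143).
‖u_3‖ = 4.3807, so e_3 = (-0.5761, -0.7935, -0.1087, -0.1631).

Q = [[-0.3780, 0.4082, -0.5761], [0.3780, -0.4082, -0.7935], [0.3780, 0.8165, -0.1087], [-0.7559, 0.0000, -0.1631]], R = [[5.2915, 0.0000, -2.2678], [0.0000, 4.8990, -3.2660], [0.0000, 0.0000, 4.3807]]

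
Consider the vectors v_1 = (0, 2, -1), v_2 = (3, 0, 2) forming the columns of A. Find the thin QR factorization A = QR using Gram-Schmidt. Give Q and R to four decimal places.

q_1 = v_1/‖v_1‖ = (0, 2, -1)/2.2361 = (0.0000, 0.8944, -0.4472).
r_{12} = q_1·v_2 = -0.8944.
u_2 = v_2 + 0.8944·q_1 = (3.0000, 0.8000, 1.6000).
‖u_2‖ = 3.4928, so q_2 = (0.8589, 0.2290, 0.4581).

Q = [[0.0000, 0.8589], [0.8944, 0.2290], [-0.4472, 0.4581]], R = [[2.2361, -0.8944], [0.0000, 3.4928]]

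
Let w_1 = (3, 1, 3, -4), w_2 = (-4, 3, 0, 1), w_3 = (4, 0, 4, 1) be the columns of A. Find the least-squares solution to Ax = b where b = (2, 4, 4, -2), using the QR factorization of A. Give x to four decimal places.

x = (0.8655, 0.8020, 0.5067)

e_1 = w_1/‖w_1‖ = (3, 1, 3, -4)/5.9161 = (0.5071, 0.1690, 0.5071, -0.6761).
r_{12} = e_1·w_2 = -2.1974.
u_2 = w_2 + 2.1974·e_1 = (-2.8857, 3.3714, 1.1143, -0.4857).
‖u_2‖ = 4.6012, so e_2 = (-0.6272, 0.7327, 0.2422, -0.1056).
r_{13} = e_1·w_3 = 3.3806; r_{23} = e_2·w_3 = -1.6455.
u_3 = w_3 − 3.3806·e_1 + 1.6455·e_2 = (1.2537, 0.6343, 2.6842, 3.1120).
‖u_3‖ = 4.3432, so e_3 = (0.2887, 0.1460, 0.6180, 0.7165).
Qᵀb = (5.0709, 2.8564, 2.2005).
Back-substitute: x_3 = 2.2005/4.3432 = 0.5067.
x_2 = (2.8564 + 1.6455·0.5067)/4.6012 = 0.8020.
x_1 = (5.0709 + 2.1974·0.8020 − 3.3806·0.5067)/5.9161 = 0.8655.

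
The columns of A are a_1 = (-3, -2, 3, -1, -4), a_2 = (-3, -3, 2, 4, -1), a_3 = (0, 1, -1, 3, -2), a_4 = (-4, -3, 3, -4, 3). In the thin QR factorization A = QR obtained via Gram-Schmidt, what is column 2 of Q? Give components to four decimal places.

e_2 = (-0.2631, -0.3654, 0.0731, 0.8624, 0.2193)

a_1 = (-3, -2, 3, -1, -4); ‖a_1‖ = 6.2450, so e_1 = (-0.4804, -0.3203, 0.4804, -0.1601, -0.6405).
e_1·a_2 = (-0.4804)·(-3) + (-0.3203)·(-3) + 0.4804·2 + (-0.1601)·4 + (-0.6405)·(-1) = 3.3627.
u_2 = a_2 − 3.3627·e_1 = (-1.3846, -1.9231, 0.3846, 4.5385, 1.1538).
‖u_2‖ = 5.2623, so e_2 = (-0.2631, -0.3654, 0.0731, 0.8624, 0.2193).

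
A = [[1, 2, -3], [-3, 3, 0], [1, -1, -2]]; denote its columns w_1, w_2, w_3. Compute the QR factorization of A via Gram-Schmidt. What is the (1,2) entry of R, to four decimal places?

w_1 = (1, -3, 1); ‖w_1‖ = 3.3166, so e_1 = (0.3015, -0.9045, 0.3015).
r_{12} = e_1·w_2 = -2.4121.

r_{12} = -2.4121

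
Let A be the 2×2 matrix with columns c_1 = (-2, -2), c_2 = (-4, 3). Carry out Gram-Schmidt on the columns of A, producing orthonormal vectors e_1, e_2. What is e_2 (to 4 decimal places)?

e_2 = (-0.7071, 0.7071)

c_1 = (-2, -2); ‖c_1‖ = 2.8284, so e_1 = (-0.7071, -0.7071).
e_1·c_2 = (-0.7071)·(-4) + (-0.7071)·3 = 0.7071.
u_2 = c_2 − 0.7071·e_1 = (-3.5000, 3.5000).
‖u_2‖ = 4.9497, so e_2 = (-0.7071, 0.7071).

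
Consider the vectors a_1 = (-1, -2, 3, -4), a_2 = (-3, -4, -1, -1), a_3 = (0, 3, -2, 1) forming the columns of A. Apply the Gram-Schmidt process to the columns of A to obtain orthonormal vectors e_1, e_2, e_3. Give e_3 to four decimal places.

e_3 = (-0.5046, 0.5979, -0.4028, -0.4749)

e_1 = a_1/‖a_1‖ = (-1, -2, 3, -4)/5.4772 = (-0.1826, -0.3651, 0.5477, -0.7303).
r_{12} = e_1·a_2 = 2.1909.
u_2 = a_2 − 2.1909·e_1 = (-2.6000, -3.2000, -2.2000, 0.6000).
‖u_2‖ = 4.7117, so e_2 = (-0.5518, -0.6792, -0.4669, 0.1273).
r_{13} = e_1·a_3 = -2.9212; r_{23} = e_2·a_3 = -0.9763.
u_3 = a_3 + 2.9212·e_1 + 0.9763·e_2 = (-1.0721, 1.2703, -0.8559, -1.0090).
‖u_3‖ = 2.1245, so e_3 = (-0.5046, 0.5979, -0.4028, -0.4749).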